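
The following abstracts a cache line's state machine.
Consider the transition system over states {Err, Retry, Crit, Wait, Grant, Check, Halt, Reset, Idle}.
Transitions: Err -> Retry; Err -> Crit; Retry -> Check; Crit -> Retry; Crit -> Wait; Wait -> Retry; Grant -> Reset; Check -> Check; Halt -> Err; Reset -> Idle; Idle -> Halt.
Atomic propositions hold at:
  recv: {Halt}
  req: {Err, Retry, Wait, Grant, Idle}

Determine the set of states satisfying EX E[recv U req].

{Err, Crit, Wait, Halt, Reset, Idle}

E[recv U req]: least fixpoint, start Z0 = Sat(req) = {Err, Retry, Wait, Grant, Idle}, add states in Sat(recv) with some successor in Z. Z1 = {Err, Retry, Wait, Grant, Halt, Idle}; fixed.
Sat(E[recv U req]) = {Err, Retry, Wait, Grant, Halt, Idle}
Sat(EX E[recv U req]) = {s : some successor in {Err, Retry, Wait, Grant, Halt, Idle}} = {Err, Crit, Wait, Halt, Reset, Idle}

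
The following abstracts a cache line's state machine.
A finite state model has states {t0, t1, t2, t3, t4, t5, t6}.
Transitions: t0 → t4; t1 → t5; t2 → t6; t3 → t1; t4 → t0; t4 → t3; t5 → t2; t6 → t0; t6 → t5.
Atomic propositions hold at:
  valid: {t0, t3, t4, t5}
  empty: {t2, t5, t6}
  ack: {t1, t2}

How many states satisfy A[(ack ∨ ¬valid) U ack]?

Sat(¬valid) = {t1, t2, t6}
Sat(ack ∨ ¬valid) = {t1, t2, t6}
A[(ack ∨ ¬valid) U ack]: least fixpoint, start Z0 = Sat(ack) = {t1, t2}, add states in Sat(ack ∨ ¬valid) with every successor in Z. Already a fixed point.
Sat(A[(ack ∨ ¬valid) U ack]) = {t1, t2}
|Sat(A[(ack ∨ ¬valid) U ack])| = |{t1, t2}| = 2.

2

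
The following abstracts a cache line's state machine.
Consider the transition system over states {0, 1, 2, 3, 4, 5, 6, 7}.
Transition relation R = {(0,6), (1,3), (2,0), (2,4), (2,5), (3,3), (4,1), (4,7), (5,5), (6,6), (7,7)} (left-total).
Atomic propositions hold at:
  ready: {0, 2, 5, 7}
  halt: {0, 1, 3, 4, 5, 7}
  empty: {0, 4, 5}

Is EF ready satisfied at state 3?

No

EF ready: least fixpoint, start Z0 = {0, 2, 5, 7}, add states with some successor in Z. Z1 = {0, 2, 4, 5, 7}; fixed.
Sat(EF ready) = {0, 2, 4, 5, 7}
3 ∉ Sat(EF ready) = {0, 2, 4, 5, 7}, so the formula does not hold at 3.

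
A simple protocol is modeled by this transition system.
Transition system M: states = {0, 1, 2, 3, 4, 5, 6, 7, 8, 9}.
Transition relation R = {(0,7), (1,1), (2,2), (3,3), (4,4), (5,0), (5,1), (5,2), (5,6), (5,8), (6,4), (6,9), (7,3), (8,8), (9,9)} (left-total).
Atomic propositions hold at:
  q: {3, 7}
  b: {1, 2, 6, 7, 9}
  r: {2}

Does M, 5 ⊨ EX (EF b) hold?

EF b: least fixpoint, start Z0 = {1, 2, 6, 7, 9}, add states with some successor in Z. Z1 = {0, 1, 2, 5, 6, 7, 9}; fixed.
Sat(EF b) = {0, 1, 2, 5, 6, 7, 9}
Sat(EX (EF b)) = {s : some successor in {0, 1, 2, 5, 6, 7, 9}} = {0, 1, 2, 5, 6, 9}
5 ∈ Sat(EX (EF b)) = {0, 1, 2, 5, 6, 9}, so the formula holds at 5.

Yes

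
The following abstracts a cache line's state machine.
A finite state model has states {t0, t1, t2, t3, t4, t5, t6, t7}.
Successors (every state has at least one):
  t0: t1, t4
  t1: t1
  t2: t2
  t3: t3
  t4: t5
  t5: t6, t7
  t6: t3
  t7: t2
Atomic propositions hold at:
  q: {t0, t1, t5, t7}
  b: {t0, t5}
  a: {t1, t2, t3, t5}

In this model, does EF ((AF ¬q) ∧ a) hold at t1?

Sat(¬q) = {t2, t3, t4, t6}
AF ¬q: least fixpoint, start Z0 = {t2, t3, t4, t6}, add states with every successor in Z. Z1 = {t2, t3, t4, t6, t7}; Z2 = {t2, t3, t4, t5, t6, t7}; fixed.
Sat(AF ¬q) = {t2, t3, t4, t5, t6, t7}
Sat((AF ¬q) ∧ a) = {t2, t3, t5}
EF ((AF ¬q) ∧ a): least fixpoint, start Z0 = {t2, t3, t5}, add states with some successor in Z. Z1 = {t2, t3, t4, t5, t6, t7}; Z2 = {t0, t2, t3, t4, t5, t6, t7}; fixed.
Sat(EF ((AF ¬q) ∧ a)) = {t0, t2, t3, t4, t5, t6, t7}
t1 ∉ Sat(EF ((AF ¬q) ∧ a)) = {t0, t2, t3, t4, t5, t6, t7}, so the formula does not hold at t1.

No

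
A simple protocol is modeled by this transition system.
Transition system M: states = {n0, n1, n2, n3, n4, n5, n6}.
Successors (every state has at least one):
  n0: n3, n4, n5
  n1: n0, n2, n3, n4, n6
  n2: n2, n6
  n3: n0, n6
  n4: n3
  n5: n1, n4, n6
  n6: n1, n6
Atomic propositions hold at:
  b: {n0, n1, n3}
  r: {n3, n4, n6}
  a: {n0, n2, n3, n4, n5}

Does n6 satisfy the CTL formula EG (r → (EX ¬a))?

Yes

Sat(¬a) = {n1, n6}
Sat(EX ¬a) = {s : some successor in {n1, n6}} = {n1, n2, n3, n5, n6}
Sat(r → (EX ¬a)) = {n0, n1, n2, n3, n5, n6}
EG (r → (EX ¬a)): greatest fixpoint, start Z0 = {n0, n1, n2, n3, n5, n6}, keep only states in Sat with some successor in Z. Already a fixed point.
Sat(EG (r → (EX ¬a))) = {n0, n1, n2, n3, n5, n6}
n6 ∈ Sat(EG (r → (EX ¬a))) = {n0, n1, n2, n3, n5, n6}, so the formula holds at n6.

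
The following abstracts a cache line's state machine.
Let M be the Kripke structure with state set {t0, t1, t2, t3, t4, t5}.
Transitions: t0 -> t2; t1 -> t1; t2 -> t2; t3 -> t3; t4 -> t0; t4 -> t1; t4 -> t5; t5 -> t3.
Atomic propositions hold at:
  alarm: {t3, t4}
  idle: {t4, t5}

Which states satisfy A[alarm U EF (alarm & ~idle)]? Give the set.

{t3, t4, t5}

Sat(~idle) = {t0, t1, t2, t3}
Sat(alarm & ~idle) = {t3}
EF (alarm & ~idle): least fixpoint, start Z0 = {t3}, add states with some successor in Z. Z1 = {t3, t5}; Z2 = {t3, t4, t5}; fixed.
Sat(EF (alarm & ~idle)) = {t3, t4, t5}
A[alarm U EF (alarm & ~idle)]: least fixpoint, start Z0 = Sat(EF (alarm & ~idle)) = {t3, t4, t5}, add states in Sat(alarm) with every successor in Z. Already a fixed point.
Sat(A[alarm U EF (alarm & ~idle)]) = {t3, t4, t5}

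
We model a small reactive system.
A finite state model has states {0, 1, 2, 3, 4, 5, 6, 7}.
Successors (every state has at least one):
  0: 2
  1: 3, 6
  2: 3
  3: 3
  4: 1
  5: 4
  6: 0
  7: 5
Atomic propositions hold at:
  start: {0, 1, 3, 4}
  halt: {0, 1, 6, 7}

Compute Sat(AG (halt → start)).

Sat(halt → start) = {0, 1, 2, 3, 4, 5}
AG (halt → start): greatest fixpoint, start Z0 = {0, 1, 2, 3, 4, 5}, keep only states in Sat with every successor in Z. Z1 = {0, 2, 3, 4, 5}; Z2 = {0, 2, 3, 5}; Z3 = {0, 2, 3}; fixed.
Sat(AG (halt → start)) = {0, 2, 3}

{0, 2, 3}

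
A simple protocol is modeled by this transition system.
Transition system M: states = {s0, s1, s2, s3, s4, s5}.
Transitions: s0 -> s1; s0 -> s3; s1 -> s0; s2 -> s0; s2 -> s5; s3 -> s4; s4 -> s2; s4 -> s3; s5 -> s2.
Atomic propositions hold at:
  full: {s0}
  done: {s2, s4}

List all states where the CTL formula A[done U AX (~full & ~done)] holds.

{s0}

Sat(~full) = {s1, s2, s3, s4, s5}
Sat(~done) = {s0, s1, s3, s5}
Sat(~full & ~done) = {s1, s3, s5}
Sat(AX (~full & ~done)) = {s : every successor in {s1, s3, s5}} = {s0}
A[done U AX (~full & ~done)]: least fixpoint, start Z0 = Sat(AX (~full & ~done)) = {s0}, add states in Sat(done) with every successor in Z. Already a fixed point.
Sat(A[done U AX (~full & ~done)]) = {s0}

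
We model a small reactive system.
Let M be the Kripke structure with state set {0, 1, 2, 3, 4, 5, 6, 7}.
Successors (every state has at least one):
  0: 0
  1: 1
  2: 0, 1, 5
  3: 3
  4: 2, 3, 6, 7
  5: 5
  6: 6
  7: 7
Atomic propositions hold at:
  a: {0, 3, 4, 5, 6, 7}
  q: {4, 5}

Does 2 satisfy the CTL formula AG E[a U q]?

E[a U q]: least fixpoint, start Z0 = Sat(q) = {4, 5}, add states in Sat(a) with some successor in Z. Already a fixed point.
Sat(E[a U q]) = {4, 5}
AG E[a U q]: greatest fixpoint, start Z0 = {4, 5}, keep only states in Sat with every successor in Z. Z1 = {5}; fixed.
Sat(AG E[a U q]) = {5}
2 ∉ Sat(AG E[a U q]) = {5}, so the formula does not hold at 2.

No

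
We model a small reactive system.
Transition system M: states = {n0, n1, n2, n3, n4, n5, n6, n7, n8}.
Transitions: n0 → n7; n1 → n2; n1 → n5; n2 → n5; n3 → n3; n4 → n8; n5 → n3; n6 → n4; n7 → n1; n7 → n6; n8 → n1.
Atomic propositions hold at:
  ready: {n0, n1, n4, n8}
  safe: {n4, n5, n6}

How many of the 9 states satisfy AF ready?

6

AF ready: least fixpoint, start Z0 = {n0, n1, n4, n8}, add states with every successor in Z. Z1 = {n0, n1, n4, n6, n8}; Z2 = {n0, n1, n4, n6, n7, n8}; fixed.
Sat(AF ready) = {n0, n1, n4, n6, n7, n8}
|Sat(AF ready)| = |{n0, n1, n4, n6, n7, n8}| = 6.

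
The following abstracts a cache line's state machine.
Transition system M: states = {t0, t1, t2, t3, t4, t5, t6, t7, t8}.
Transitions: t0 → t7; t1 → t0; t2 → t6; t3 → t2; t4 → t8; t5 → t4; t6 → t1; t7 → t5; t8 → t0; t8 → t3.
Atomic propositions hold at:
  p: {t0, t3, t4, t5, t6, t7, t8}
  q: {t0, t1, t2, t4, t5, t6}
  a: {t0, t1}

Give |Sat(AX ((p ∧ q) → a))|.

6

Sat(p ∧ q) = {t0, t4, t5, t6}
Sat((p ∧ q) → a) = {t0, t1, t2, t3, t7, t8}
Sat(AX ((p ∧ q) → a)) = {s : every successor in {t0, t1, t2, t3, t7, t8}} = {t0, t1, t3, t4, t6, t8}
|Sat(AX ((p ∧ q) → a))| = |{t0, t1, t3, t4, t6, t8}| = 6.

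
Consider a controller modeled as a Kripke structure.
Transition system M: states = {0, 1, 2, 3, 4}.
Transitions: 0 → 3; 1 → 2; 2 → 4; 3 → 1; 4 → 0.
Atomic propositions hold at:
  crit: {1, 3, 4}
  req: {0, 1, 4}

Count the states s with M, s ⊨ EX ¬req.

2

Sat(¬req) = {2, 3}
Sat(EX ¬req) = {s : some successor in {2, 3}} = {0, 1}
|Sat(EX ¬req)| = |{0, 1}| = 2.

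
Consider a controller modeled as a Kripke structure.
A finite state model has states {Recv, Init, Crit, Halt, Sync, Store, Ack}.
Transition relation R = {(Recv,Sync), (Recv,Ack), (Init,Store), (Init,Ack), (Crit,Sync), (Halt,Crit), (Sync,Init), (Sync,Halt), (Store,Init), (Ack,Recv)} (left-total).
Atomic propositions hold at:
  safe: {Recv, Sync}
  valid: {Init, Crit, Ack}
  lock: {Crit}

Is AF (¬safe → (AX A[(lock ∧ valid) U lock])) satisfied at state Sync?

Sat(¬safe) = {Init, Crit, Halt, Store, Ack}
Sat(lock ∧ valid) = {Crit}
A[(lock ∧ valid) U lock]: least fixpoint, start Z0 = Sat(lock) = {Crit}, add states in Sat(lock ∧ valid) with every successor in Z. Already a fixed point.
Sat(A[(lock ∧ valid) U lock]) = {Crit}
Sat(AX A[(lock ∧ valid) U lock]) = {s : every successor in {Crit}} = {Halt}
Sat(¬safe → (AX A[(lock ∧ valid) U lock])) = {Recv, Halt, Sync}
AF (¬safe → (AX A[(lock ∧ valid) U lock])): least fixpoint, start Z0 = {Recv, Halt, Sync}, add states with every successor in Z. Z1 = {Recv, Crit, Halt, Sync, Ack}; fixed.
Sat(AF (¬safe → (AX A[(lock ∧ valid) U lock]))) = {Recv, Crit, Halt, Sync, Ack}
Sync ∈ Sat(AF (¬safe → (AX A[(lock ∧ valid) U lock]))) = {Recv, Crit, Halt, Sync, Ack}, so the formula holds at Sync.

Yes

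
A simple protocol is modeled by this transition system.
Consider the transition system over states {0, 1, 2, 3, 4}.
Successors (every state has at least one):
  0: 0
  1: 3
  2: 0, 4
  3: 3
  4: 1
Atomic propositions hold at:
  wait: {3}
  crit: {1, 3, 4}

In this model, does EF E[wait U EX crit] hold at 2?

Sat(EX crit) = {s : some successor in {1, 3, 4}} = {1, 2, 3, 4}
E[wait U EX crit]: least fixpoint, start Z0 = Sat(EX crit) = {1, 2, 3, 4}, add states in Sat(wait) with some successor in Z. Already a fixed point.
Sat(E[wait U EX crit]) = {1, 2, 3, 4}
EF E[wait U EX crit]: least fixpoint, start Z0 = {1, 2, 3, 4}, add states with some successor in Z. Already a fixed point.
Sat(EF E[wait U EX crit]) = {1, 2, 3, 4}
2 ∈ Sat(EF E[wait U EX crit]) = {1, 2, 3, 4}, so the formula holds at 2.

Yes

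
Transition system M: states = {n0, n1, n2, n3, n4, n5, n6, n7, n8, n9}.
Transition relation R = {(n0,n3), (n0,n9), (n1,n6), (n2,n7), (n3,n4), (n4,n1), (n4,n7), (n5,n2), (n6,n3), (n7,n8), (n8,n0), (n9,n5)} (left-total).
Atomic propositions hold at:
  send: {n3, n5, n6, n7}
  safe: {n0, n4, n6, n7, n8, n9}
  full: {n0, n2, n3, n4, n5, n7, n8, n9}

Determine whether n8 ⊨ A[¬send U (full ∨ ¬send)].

Yes

Sat(¬send) = {n0, n1, n2, n4, n8, n9}
Sat(full ∨ ¬send) = {n0, n1, n2, n3, n4, n5, n7, n8, n9}
A[¬send U (full ∨ ¬send)]: least fixpoint, start Z0 = Sat((full ∨ ¬send)) = {n0, n1, n2, n3, n4, n5, n7, n8, n9}, add states in Sat(¬send) with every successor in Z. Already a fixed point.
Sat(A[¬send U (full ∨ ¬send)]) = {n0, n1, n2, n3, n4, n5, n7, n8, n9}
n8 ∈ Sat(A[¬send U (full ∨ ¬send)]) = {n0, n1, n2, n3, n4, n5, n7, n8, n9}, so the formula holds at n8.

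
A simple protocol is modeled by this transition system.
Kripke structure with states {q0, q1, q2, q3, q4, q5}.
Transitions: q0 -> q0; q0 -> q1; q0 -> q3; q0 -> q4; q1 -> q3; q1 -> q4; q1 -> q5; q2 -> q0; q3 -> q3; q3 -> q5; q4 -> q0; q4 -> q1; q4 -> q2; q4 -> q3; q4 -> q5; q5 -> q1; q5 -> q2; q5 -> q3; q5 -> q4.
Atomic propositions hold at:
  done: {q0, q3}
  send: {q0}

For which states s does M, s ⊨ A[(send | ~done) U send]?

{q0, q2}

Sat(~done) = {q1, q2, q4, q5}
Sat(send | ~done) = {q0, q1, q2, q4, q5}
A[(send | ~done) U send]: least fixpoint, start Z0 = Sat(send) = {q0}, add states in Sat(send | ~done) with every successor in Z. Z1 = {q0, q2}; fixed.
Sat(A[(send | ~done) U send]) = {q0, q2}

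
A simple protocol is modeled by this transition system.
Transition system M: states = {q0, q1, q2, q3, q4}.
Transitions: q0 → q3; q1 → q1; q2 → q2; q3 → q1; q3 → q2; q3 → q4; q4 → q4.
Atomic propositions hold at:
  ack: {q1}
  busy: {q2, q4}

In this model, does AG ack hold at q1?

Yes

AG ack: greatest fixpoint, start Z0 = {q1}, keep only states in Sat with every successor in Z. Already a fixed point.
Sat(AG ack) = {q1}
q1 ∈ Sat(AG ack) = {q1}, so the formula holds at q1.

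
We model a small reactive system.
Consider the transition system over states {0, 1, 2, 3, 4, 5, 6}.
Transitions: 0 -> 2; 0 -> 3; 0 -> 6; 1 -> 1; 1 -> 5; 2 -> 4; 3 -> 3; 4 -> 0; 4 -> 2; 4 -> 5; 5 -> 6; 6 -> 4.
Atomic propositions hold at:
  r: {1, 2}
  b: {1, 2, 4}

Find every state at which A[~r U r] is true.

Sat(~r) = {0, 3, 4, 5, 6}
A[~r U r]: least fixpoint, start Z0 = Sat(r) = {1, 2}, add states in Sat(~r) with every successor in Z. Already a fixed point.
Sat(A[~r U r]) = {1, 2}

{1, 2}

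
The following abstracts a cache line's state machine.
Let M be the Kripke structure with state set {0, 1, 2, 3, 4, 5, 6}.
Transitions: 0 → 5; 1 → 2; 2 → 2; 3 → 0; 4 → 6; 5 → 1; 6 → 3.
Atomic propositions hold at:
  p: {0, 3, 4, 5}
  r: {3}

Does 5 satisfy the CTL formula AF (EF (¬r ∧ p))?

Sat(¬r) = {0, 1, 2, 4, 5, 6}
Sat(¬r ∧ p) = {0, 4, 5}
EF (¬r ∧ p): least fixpoint, start Z0 = {0, 4, 5}, add states with some successor in Z. Z1 = {0, 3, 4, 5}; Z2 = {0, 3, 4, 5, 6}; fixed.
Sat(EF (¬r ∧ p)) = {0, 3, 4, 5, 6}
AF (EF (¬r ∧ p)): least fixpoint, start Z0 = {0, 3, 4, 5, 6}, add states with every successor in Z. Already a fixed point.
Sat(AF (EF (¬r ∧ p))) = {0, 3, 4, 5, 6}
5 ∈ Sat(AF (EF (¬r ∧ p))) = {0, 3, 4, 5, 6}, so the formula holds at 5.

Yes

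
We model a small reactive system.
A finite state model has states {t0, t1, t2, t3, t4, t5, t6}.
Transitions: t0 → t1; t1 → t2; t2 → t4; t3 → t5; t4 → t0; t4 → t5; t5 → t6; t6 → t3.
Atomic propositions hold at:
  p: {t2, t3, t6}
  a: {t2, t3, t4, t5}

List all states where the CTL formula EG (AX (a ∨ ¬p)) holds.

{t0, t1, t2, t4}

Sat(¬p) = {t0, t1, t4, t5}
Sat(a ∨ ¬p) = {t0, t1, t2, t3, t4, t5}
Sat(AX (a ∨ ¬p)) = {s : every successor in {t0, t1, t2, t3, t4, t5}} = {t0, t1, t2, t3, t4, t6}
EG (AX (a ∨ ¬p)): greatest fixpoint, start Z0 = {t0, t1, t2, t3, t4, t6}, keep only states in Sat with some successor in Z. Z1 = {t0, t1, t2, t4, t6}; Z2 = {t0, t1, t2, t4}; fixed.
Sat(EG (AX (a ∨ ¬p))) = {t0, t1, t2, t4}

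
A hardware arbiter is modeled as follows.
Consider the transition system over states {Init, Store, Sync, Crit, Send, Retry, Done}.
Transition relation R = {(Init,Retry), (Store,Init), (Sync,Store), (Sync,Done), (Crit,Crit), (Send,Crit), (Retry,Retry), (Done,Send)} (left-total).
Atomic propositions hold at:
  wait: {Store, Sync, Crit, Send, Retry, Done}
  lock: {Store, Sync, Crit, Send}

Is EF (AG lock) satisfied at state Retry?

No

AG lock: greatest fixpoint, start Z0 = {Store, Sync, Crit, Send}, keep only states in Sat with every successor in Z. Z1 = {Crit, Send}; fixed.
Sat(AG lock) = {Crit, Send}
EF (AG lock): least fixpoint, start Z0 = {Crit, Send}, add states with some successor in Z. Z1 = {Crit, Send, Done}; Z2 = {Sync, Crit, Send, Done}; fixed.
Sat(EF (AG lock)) = {Sync, Crit, Send, Done}
Retry ∉ Sat(EF (AG lock)) = {Sync, Crit, Send, Done}, so the formula does not hold at Retry.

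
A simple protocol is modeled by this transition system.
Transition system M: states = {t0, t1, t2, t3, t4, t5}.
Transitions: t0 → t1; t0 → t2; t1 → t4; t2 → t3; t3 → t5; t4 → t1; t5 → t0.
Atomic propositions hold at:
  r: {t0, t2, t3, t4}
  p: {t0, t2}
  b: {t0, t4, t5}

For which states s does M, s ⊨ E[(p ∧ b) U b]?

Sat(p ∧ b) = {t0}
E[(p ∧ b) U b]: least fixpoint, start Z0 = Sat(b) = {t0, t4, t5}, add states in Sat(p ∧ b) with some successor in Z. Already a fixed point.
Sat(E[(p ∧ b) U b]) = {t0, t4, t5}

{t0, t4, t5}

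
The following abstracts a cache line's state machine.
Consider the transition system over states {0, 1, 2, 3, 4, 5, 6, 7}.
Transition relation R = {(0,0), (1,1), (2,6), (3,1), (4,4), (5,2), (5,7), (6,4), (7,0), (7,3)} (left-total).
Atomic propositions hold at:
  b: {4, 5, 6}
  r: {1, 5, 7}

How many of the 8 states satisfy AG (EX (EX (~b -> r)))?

Sat(~b) = {0, 1, 2, 3, 7}
Sat(~b -> r) = {1, 4, 5, 6, 7}
Sat(EX (~b -> r)) = {s : some successor in {1, 4, 5, 6, 7}} = {1, 2, 3, 4, 5, 6}
Sat(EX (EX (~b -> r))) = {s : some successor in {1, 2, 3, 4, 5, 6}} = {1, 2, 3, 4, 5, 6, 7}
AG (EX (EX (~b -> r))): greatest fixpoint, start Z0 = {1, 2, 3, 4, 5, 6, 7}, keep only states in Sat with every successor in Z. Z1 = {1, 2, 3, 4, 5, 6}; Z2 = {1, 2, 3, 4, 6}; fixed.
Sat(AG (EX (EX (~b -> r)))) = {1, 2, 3, 4, 6}
|Sat(AG (EX (EX (~b -> r))))| = |{1, 2, 3, 4, 6}| = 5.

5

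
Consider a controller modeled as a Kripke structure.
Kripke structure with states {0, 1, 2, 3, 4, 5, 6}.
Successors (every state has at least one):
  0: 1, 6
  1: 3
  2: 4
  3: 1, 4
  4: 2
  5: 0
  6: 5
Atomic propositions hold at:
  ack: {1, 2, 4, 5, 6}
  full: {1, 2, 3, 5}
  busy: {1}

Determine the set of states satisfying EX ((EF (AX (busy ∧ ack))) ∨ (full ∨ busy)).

Sat(busy ∧ ack) = {1}
Sat(AX (busy ∧ ack)) = {s : every successor in {1}} = ∅
EF (AX (busy ∧ ack)): least fixpoint, start Z0 = ∅, add states with some successor in Z. Already a fixed point.
Sat(EF (AX (busy ∧ ack))) = ∅
Sat(full ∨ busy) = {1, 2, 3, 5}
Sat((EF (AX (busy ∧ ack))) ∨ (full ∨ busy)) = {1, 2, 3, 5}
Sat(EX ((EF (AX (busy ∧ ack))) ∨ (full ∨ busy))) = {s : some successor in {1, 2, 3, 5}} = {0, 1, 3, 4, 6}

{0, 1, 3, 4, 6}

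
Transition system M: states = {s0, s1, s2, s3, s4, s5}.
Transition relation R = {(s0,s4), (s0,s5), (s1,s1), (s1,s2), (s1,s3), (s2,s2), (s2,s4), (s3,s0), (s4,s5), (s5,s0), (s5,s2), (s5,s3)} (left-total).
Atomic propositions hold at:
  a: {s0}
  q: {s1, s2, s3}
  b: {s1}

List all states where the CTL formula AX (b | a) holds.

Sat(b | a) = {s0, s1}
Sat(AX (b | a)) = {s : every successor in {s0, s1}} = {s3}

{s3}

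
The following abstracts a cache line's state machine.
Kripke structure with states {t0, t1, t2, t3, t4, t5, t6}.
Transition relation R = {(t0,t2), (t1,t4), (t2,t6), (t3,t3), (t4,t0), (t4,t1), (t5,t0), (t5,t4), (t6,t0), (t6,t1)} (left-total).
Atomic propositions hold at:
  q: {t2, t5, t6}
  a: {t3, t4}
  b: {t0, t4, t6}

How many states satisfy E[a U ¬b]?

Sat(¬b) = {t1, t2, t3, t5}
E[a U ¬b]: least fixpoint, start Z0 = Sat(¬b) = {t1, t2, t3, t5}, add states in Sat(a) with some successor in Z. Z1 = {t1, t2, t3, t4, t5}; fixed.
Sat(E[a U ¬b]) = {t1, t2, t3, t4, t5}
|Sat(E[a U ¬b])| = |{t1, t2, t3, t4, t5}| = 5.

5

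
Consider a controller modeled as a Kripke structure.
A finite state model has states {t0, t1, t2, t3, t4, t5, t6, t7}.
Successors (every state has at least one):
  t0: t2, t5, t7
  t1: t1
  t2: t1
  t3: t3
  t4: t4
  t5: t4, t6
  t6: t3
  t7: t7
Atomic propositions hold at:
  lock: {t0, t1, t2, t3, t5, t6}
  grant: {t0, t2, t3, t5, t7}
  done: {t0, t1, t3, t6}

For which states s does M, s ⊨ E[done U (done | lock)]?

{t0, t1, t2, t3, t5, t6}

Sat(done | lock) = {t0, t1, t2, t3, t5, t6}
E[done U (done | lock)]: least fixpoint, start Z0 = Sat((done | lock)) = {t0, t1, t2, t3, t5, t6}, add states in Sat(done) with some successor in Z. Already a fixed point.
Sat(E[done U (done | lock)]) = {t0, t1, t2, t3, t5, t6}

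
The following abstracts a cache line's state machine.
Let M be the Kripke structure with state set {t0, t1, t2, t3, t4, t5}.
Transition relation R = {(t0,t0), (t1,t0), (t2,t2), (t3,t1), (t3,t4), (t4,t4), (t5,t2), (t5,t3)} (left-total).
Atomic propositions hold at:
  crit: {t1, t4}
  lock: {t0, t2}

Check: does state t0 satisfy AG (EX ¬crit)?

Sat(¬crit) = {t0, t2, t3, t5}
Sat(EX ¬crit) = {s : some successor in {t0, t2, t3, t5}} = {t0, t1, t2, t5}
AG (EX ¬crit): greatest fixpoint, start Z0 = {t0, t1, t2, t5}, keep only states in Sat with every successor in Z. Z1 = {t0, t1, t2}; fixed.
Sat(AG (EX ¬crit)) = {t0, t1, t2}
t0 ∈ Sat(AG (EX ¬crit)) = {t0, t1, t2}, so the formula holds at t0.

Yes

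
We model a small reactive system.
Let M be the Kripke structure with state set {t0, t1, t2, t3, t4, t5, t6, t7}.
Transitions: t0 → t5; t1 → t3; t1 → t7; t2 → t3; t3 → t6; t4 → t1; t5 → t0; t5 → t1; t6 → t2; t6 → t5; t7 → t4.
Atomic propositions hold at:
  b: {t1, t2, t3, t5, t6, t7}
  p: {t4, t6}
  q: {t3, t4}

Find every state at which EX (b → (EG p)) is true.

EG p: greatest fixpoint, start Z0 = {t4, t6}, keep only states in Sat with some successor in Z. Z1 = ∅; fixed.
Sat(EG p) = ∅
Sat(b → (EG p)) = {t0, t4}
Sat(EX (b → (EG p))) = {s : some successor in {t0, t4}} = {t5, t7}

{t5, t7}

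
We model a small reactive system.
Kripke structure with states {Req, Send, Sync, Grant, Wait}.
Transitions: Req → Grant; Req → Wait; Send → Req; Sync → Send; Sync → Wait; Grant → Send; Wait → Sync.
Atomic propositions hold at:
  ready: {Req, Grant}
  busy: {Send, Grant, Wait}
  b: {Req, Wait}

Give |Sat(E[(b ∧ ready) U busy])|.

4

Sat(b ∧ ready) = {Req}
E[(b ∧ ready) U busy]: least fixpoint, start Z0 = Sat(busy) = {Send, Grant, Wait}, add states in Sat(b ∧ ready) with some successor in Z. Z1 = {Req, Send, Grant, Wait}; fixed.
Sat(E[(b ∧ ready) U busy]) = {Req, Send, Grant, Wait}
|Sat(E[(b ∧ ready) U busy])| = |{Req, Send, Grant, Wait}| = 4.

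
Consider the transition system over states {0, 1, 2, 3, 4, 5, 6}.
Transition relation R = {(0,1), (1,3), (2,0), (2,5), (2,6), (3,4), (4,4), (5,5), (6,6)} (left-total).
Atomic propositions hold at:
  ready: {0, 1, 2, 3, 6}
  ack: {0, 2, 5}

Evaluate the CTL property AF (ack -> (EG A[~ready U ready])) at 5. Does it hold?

No

Sat(~ready) = {4, 5}
A[~ready U ready]: least fixpoint, start Z0 = Sat(ready) = {0, 1, 2, 3, 6}, add states in Sat(~ready) with every successor in Z. Already a fixed point.
Sat(A[~ready U ready]) = {0, 1, 2, 3, 6}
EG A[~ready U ready]: greatest fixpoint, start Z0 = {0, 1, 2, 3, 6}, keep only states in Sat with some successor in Z. Z1 = {0, 1, 2, 6}; Z2 = {0, 2, 6}; Z3 = {2, 6}; fixed.
Sat(EG A[~ready U ready]) = {2, 6}
Sat(ack -> (EG A[~ready U ready])) = {1, 2, 3, 4, 6}
AF (ack -> (EG A[~ready U ready])): least fixpoint, start Z0 = {1, 2, 3, 4, 6}, add states with every successor in Z. Z1 = {0, 1, 2, 3, 4, 6}; fixed.
Sat(AF (ack -> (EG A[~ready U ready]))) = {0, 1, 2, 3, 4, 6}
5 ∉ Sat(AF (ack -> (EG A[~ready U ready]))) = {0, 1, 2, 3, 4, 6}, so the formula does not hold at 5.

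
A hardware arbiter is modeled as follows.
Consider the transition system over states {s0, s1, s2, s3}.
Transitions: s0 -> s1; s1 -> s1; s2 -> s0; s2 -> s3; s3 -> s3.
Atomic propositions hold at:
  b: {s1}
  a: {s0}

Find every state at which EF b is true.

EF b: least fixpoint, start Z0 = {s1}, add states with some successor in Z. Z1 = {s0, s1}; Z2 = {s0, s1, s2}; fixed.
Sat(EF b) = {s0, s1, s2}

{s0, s1, s2}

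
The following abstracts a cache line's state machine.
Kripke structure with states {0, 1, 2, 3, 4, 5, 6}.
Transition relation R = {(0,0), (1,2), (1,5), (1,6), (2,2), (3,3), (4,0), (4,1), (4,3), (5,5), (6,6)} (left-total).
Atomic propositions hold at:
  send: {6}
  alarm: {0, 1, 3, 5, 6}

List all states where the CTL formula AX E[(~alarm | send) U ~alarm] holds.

Sat(~alarm) = {2, 4}
Sat(~alarm | send) = {2, 4, 6}
E[(~alarm | send) U ~alarm]: least fixpoint, start Z0 = Sat(~alarm) = {2, 4}, add states in Sat(~alarm | send) with some successor in Z. Already a fixed point.
Sat(E[(~alarm | send) U ~alarm]) = {2, 4}
Sat(AX E[(~alarm | send) U ~alarm]) = {s : every successor in {2, 4}} = {2}

{2}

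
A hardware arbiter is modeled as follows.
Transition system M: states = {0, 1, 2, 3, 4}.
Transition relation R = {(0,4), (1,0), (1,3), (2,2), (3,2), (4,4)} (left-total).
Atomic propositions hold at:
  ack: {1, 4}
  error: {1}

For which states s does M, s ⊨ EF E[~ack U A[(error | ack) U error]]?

{1}

Sat(~ack) = {0, 2, 3}
Sat(error | ack) = {1, 4}
A[(error | ack) U error]: least fixpoint, start Z0 = Sat(error) = {1}, add states in Sat(error | ack) with every successor in Z. Already a fixed point.
Sat(A[(error | ack) U error]) = {1}
E[~ack U A[(error | ack) U error]]: least fixpoint, start Z0 = Sat(A[(error | ack) U error]) = {1}, add states in Sat(~ack) with some successor in Z. Already a fixed point.
Sat(E[~ack U A[(error | ack) U error]]) = {1}
EF E[~ack U A[(error | ack) U error]]: least fixpoint, start Z0 = {1}, add states with some successor in Z. Already a fixed point.
Sat(EF E[~ack U A[(error | ack) U error]]) = {1}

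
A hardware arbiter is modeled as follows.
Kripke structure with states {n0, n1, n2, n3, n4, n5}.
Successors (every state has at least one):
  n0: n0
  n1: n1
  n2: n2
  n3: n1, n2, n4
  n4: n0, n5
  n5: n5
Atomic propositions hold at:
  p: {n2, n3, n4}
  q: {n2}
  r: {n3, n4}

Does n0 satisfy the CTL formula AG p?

No

AG p: greatest fixpoint, start Z0 = {n2, n3, n4}, keep only states in Sat with every successor in Z. Z1 = {n2}; fixed.
Sat(AG p) = {n2}
n0 ∉ Sat(AG p) = {n2}, so the formula does not hold at n0.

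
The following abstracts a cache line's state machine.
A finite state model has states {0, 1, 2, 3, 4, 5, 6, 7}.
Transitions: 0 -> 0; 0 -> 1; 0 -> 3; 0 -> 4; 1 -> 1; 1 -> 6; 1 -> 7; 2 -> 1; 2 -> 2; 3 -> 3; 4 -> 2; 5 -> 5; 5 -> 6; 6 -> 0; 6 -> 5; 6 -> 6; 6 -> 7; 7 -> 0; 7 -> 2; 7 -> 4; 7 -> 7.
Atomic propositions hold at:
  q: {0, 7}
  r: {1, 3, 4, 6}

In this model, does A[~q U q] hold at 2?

No

Sat(~q) = {1, 2, 3, 4, 5, 6}
A[~q U q]: least fixpoint, start Z0 = Sat(q) = {0, 7}, add states in Sat(~q) with every successor in Z. Already a fixed point.
Sat(A[~q U q]) = {0, 7}
2 ∉ Sat(A[~q U q]) = {0, 7}, so the formula does not hold at 2.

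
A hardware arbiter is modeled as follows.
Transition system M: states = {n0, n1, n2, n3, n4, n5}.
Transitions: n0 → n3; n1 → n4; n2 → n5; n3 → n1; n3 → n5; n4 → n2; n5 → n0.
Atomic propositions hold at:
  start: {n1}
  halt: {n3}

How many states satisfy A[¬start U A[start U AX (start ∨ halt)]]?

Sat(¬start) = {n0, n2, n3, n4, n5}
Sat(start ∨ halt) = {n1, n3}
Sat(AX (start ∨ halt)) = {s : every successor in {n1, n3}} = {n0}
A[start U AX (start ∨ halt)]: least fixpoint, start Z0 = Sat(AX (start ∨ halt)) = {n0}, add states in Sat(start) with every successor in Z. Already a fixed point.
Sat(A[start U AX (start ∨ halt)]) = {n0}
A[¬start U A[start U AX (start ∨ halt)]]: least fixpoint, start Z0 = Sat(A[start U AX (start ∨ halt)]) = {n0}, add states in Sat(¬start) with every successor in Z. Z1 = {n0, n5}; Z2 = {n0, n2, n5}; Z3 = {n0, n2, n4, n5}; fixed.
Sat(A[¬start U A[start U AX (start ∨ halt)]]) = {n0, n2, n4, n5}
|Sat(A[¬start U A[start U AX (start ∨ halt)]])| = |{n0, n2, n4, n5}| = 4.

4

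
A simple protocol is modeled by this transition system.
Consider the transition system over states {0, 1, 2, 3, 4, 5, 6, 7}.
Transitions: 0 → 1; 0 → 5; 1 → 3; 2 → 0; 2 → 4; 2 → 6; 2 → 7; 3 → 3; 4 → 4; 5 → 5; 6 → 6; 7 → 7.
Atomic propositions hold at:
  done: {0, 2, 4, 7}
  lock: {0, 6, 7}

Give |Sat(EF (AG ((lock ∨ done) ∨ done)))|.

Sat(lock ∨ done) = {0, 2, 4, 6, 7}
Sat((lock ∨ done) ∨ done) = {0, 2, 4, 6, 7}
AG ((lock ∨ done) ∨ done): greatest fixpoint, start Z0 = {0, 2, 4, 6, 7}, keep only states in Sat with every successor in Z. Z1 = {2, 4, 6, 7}; Z2 = {4, 6, 7}; fixed.
Sat(AG ((lock ∨ done) ∨ done)) = {4, 6, 7}
EF (AG ((lock ∨ done) ∨ done)): least fixpoint, start Z0 = {4, 6, 7}, add states with some successor in Z. Z1 = {2, 4, 6, 7}; fixed.
Sat(EF (AG ((lock ∨ done) ∨ done))) = {2, 4, 6, 7}
|Sat(EF (AG ((lock ∨ done) ∨ done)))| = |{2, 4, 6, 7}| = 4.

4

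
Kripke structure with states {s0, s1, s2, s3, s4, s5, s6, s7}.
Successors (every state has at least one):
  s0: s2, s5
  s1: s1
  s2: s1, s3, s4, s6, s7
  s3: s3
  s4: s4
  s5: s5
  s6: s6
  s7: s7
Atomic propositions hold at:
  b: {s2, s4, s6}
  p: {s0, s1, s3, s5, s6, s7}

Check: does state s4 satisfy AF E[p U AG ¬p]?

Sat(¬p) = {s2, s4}
AG ¬p: greatest fixpoint, start Z0 = {s2, s4}, keep only states in Sat with every successor in Z. Z1 = {s4}; fixed.
Sat(AG ¬p) = {s4}
E[p U AG ¬p]: least fixpoint, start Z0 = Sat(AG ¬p) = {s4}, add states in Sat(p) with some successor in Z. Already a fixed point.
Sat(E[p U AG ¬p]) = {s4}
AF E[p U AG ¬p]: least fixpoint, start Z0 = {s4}, add states with every successor in Z. Already a fixed point.
Sat(AF E[p U AG ¬p]) = {s4}
s4 ∈ Sat(AF E[p U AG ¬p]) = {s4}, so the formula holds at s4.

Yes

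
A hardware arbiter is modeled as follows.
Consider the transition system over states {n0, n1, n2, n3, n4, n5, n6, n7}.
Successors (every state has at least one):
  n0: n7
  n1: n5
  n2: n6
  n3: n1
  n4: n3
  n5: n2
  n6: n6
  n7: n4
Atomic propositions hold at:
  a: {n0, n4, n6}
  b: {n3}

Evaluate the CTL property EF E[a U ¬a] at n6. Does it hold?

Sat(¬a) = {n1, n2, n3, n5, n7}
E[a U ¬a]: least fixpoint, start Z0 = Sat(¬a) = {n1, n2, n3, n5, n7}, add states in Sat(a) with some successor in Z. Z1 = {n0, n1, n2, n3, n4, n5, n7}; fixed.
Sat(E[a U ¬a]) = {n0, n1, n2, n3, n4, n5, n7}
EF E[a U ¬a]: least fixpoint, start Z0 = {n0, n1, n2, n3, n4, n5, n7}, add states with some successor in Z. Already a fixed point.
Sat(EF E[a U ¬a]) = {n0, n1, n2, n3, n4, n5, n7}
n6 ∉ Sat(EF E[a U ¬a]) = {n0, n1, n2, n3, n4, n5, n7}, so the formula does not hold at n6.

No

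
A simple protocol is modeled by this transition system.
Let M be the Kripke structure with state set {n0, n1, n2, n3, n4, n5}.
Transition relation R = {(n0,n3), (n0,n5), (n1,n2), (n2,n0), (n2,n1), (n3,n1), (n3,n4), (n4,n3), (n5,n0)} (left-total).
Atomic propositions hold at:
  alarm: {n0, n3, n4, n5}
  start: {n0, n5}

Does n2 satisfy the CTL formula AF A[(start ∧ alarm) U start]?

No

Sat(start ∧ alarm) = {n0, n5}
A[(start ∧ alarm) U start]: least fixpoint, start Z0 = Sat(start) = {n0, n5}, add states in Sat(start ∧ alarm) with every successor in Z. Already a fixed point.
Sat(A[(start ∧ alarm) U start]) = {n0, n5}
AF A[(start ∧ alarm) U start]: least fixpoint, start Z0 = {n0, n5}, add states with every successor in Z. Already a fixed point.
Sat(AF A[(start ∧ alarm) U start]) = {n0, n5}
n2 ∉ Sat(AF A[(start ∧ alarm) U start]) = {n0, n5}, so the formula does not hold at n2.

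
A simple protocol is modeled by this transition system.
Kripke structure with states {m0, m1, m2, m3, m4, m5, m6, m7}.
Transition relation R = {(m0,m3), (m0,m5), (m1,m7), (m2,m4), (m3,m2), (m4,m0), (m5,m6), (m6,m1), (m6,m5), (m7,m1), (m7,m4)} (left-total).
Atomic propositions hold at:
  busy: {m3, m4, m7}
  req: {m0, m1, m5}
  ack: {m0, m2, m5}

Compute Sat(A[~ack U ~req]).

Sat(~ack) = {m1, m3, m4, m6, m7}
Sat(~req) = {m2, m3, m4, m6, m7}
A[~ack U ~req]: least fixpoint, start Z0 = Sat(~req) = {m2, m3, m4, m6, m7}, add states in Sat(~ack) with every successor in Z. Z1 = {m1, m2, m3, m4, m6, m7}; fixed.
Sat(A[~ack U ~req]) = {m1, m2, m3, m4, m6, m7}

{m1, m2, m3, m4, m6, m7}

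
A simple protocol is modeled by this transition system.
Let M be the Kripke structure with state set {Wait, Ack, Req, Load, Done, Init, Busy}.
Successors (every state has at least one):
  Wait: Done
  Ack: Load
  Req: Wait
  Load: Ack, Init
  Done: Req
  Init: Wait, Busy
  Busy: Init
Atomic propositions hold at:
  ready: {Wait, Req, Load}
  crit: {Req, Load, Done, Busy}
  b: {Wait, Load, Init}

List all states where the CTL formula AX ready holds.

Sat(AX ready) = {s : every successor in {Wait, Req, Load}} = {Ack, Req, Done}

{Ack, Req, Done}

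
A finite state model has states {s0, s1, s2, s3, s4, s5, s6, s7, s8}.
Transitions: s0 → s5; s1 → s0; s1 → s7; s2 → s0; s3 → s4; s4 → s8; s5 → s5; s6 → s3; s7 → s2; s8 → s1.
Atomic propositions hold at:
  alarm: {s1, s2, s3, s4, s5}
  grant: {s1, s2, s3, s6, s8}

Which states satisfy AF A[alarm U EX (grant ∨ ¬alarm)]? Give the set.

Sat(¬alarm) = {s0, s6, s7, s8}
Sat(grant ∨ ¬alarm) = {s0, s1, s2, s3, s6, s7, s8}
Sat(EX (grant ∨ ¬alarm)) = {s : some successor in {s0, s1, s2, s3, s6, s7, s8}} = {s1, s2, s4, s6, s7, s8}
A[alarm U EX (grant ∨ ¬alarm)]: least fixpoint, start Z0 = Sat(EX (grant ∨ ¬alarm)) = {s1, s2, s4, s6, s7, s8}, add states in Sat(alarm) with every successor in Z. Z1 = {s1, s2, s3, s4, s6, s7, s8}; fixed.
Sat(A[alarm U EX (grant ∨ ¬alarm)]) = {s1, s2, s3, s4, s6, s7, s8}
AF A[alarm U EX (grant ∨ ¬alarm)]: least fixpoint, start Z0 = {s1, s2, s3, s4, s6, s7, s8}, add states with every successor in Z. Already a fixed point.
Sat(AF A[alarm U EX (grant ∨ ¬alarm)]) = {s1, s2, s3, s4, s6, s7, s8}

{s1, s2, s3, s4, s6, s7, s8}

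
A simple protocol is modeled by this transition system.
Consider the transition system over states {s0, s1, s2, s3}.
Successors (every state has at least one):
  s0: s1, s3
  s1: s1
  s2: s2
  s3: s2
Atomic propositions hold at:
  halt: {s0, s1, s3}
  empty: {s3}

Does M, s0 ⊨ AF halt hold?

Yes

AF halt: least fixpoint, start Z0 = {s0, s1, s3}, add states with every successor in Z. Already a fixed point.
Sat(AF halt) = {s0, s1, s3}
s0 ∈ Sat(AF halt) = {s0, s1, s3}, so the formula holds at s0.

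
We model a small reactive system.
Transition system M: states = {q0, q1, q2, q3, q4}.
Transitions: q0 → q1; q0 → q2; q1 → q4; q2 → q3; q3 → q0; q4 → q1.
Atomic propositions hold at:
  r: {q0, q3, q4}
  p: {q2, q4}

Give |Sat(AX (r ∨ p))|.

3

Sat(r ∨ p) = {q0, q2, q3, q4}
Sat(AX (r ∨ p)) = {s : every successor in {q0, q2, q3, q4}} = {q1, q2, q3}
|Sat(AX (r ∨ p))| = |{q1, q2, q3}| = 3.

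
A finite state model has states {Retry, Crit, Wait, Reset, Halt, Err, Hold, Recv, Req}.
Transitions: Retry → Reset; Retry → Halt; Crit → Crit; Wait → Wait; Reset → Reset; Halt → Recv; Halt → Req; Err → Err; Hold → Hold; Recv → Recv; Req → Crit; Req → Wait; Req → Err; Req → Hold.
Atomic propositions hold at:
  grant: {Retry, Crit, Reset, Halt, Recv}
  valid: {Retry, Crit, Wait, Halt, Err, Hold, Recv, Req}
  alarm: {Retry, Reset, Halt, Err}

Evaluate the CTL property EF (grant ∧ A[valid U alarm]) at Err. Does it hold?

A[valid U alarm]: least fixpoint, start Z0 = Sat(alarm) = {Retry, Reset, Halt, Err}, add states in Sat(valid) with every successor in Z. Already a fixed point.
Sat(A[valid U alarm]) = {Retry, Reset, Halt, Err}
Sat(grant ∧ A[valid U alarm]) = {Retry, Reset, Halt}
EF (grant ∧ A[valid U alarm]): least fixpoint, start Z0 = {Retry, Reset, Halt}, add states with some successor in Z. Already a fixed point.
Sat(EF (grant ∧ A[valid U alarm])) = {Retry, Reset, Halt}
Err ∉ Sat(EF (grant ∧ A[valid U alarm])) = {Retry, Reset, Halt}, so the formula does not hold at Err.

No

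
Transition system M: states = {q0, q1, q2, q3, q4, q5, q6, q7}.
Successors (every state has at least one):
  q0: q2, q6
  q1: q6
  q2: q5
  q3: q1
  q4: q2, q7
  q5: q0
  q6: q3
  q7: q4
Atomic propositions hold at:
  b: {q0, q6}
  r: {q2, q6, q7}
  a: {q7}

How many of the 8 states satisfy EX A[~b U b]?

7

Sat(~b) = {q1, q2, q3, q4, q5, q7}
A[~b U b]: least fixpoint, start Z0 = Sat(b) = {q0, q6}, add states in Sat(~b) with every successor in Z. Z1 = {q0, q1, q5, q6}; Z2 = {q0, q1, q2, q3, q5, q6}; fixed.
Sat(A[~b U b]) = {q0, q1, q2, q3, q5, q6}
Sat(EX A[~b U b]) = {s : some successor in {q0, q1, q2, q3, q5, q6}} = {q0, q1, q2, q3, q4, q5, q6}
|Sat(EX A[~b U b])| = |{q0, q1, q2, q3, q4, q5, q6}| = 7.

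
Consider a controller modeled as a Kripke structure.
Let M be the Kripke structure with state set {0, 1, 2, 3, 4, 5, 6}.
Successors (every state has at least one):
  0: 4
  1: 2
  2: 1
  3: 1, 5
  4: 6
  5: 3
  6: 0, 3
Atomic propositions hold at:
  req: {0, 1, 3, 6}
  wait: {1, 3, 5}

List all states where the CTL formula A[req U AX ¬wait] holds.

Sat(¬wait) = {0, 2, 4, 6}
Sat(AX ¬wait) = {s : every successor in {0, 2, 4, 6}} = {0, 1, 4}
A[req U AX ¬wait]: least fixpoint, start Z0 = Sat(AX ¬wait) = {0, 1, 4}, add states in Sat(req) with every successor in Z. Already a fixed point.
Sat(A[req U AX ¬wait]) = {0, 1, 4}

{0, 1, 4}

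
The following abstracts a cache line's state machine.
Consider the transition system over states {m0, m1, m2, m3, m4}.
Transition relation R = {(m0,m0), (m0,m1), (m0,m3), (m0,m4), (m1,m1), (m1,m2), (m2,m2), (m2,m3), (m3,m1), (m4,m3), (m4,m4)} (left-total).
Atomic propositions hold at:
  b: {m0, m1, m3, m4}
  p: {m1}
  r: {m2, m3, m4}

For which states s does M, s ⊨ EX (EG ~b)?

Sat(~b) = {m2}
EG ~b: greatest fixpoint, start Z0 = {m2}, keep only states in Sat with some successor in Z. Already a fixed point.
Sat(EG ~b) = {m2}
Sat(EX (EG ~b)) = {s : some successor in {m2}} = {m1, m2}

{m1, m2}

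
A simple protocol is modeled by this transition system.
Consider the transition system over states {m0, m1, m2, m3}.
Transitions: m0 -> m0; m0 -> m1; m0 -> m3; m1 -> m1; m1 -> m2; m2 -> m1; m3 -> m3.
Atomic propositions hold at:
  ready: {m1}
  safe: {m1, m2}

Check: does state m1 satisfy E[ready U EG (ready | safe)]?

Sat(ready | safe) = {m1, m2}
EG (ready | safe): greatest fixpoint, start Z0 = {m1, m2}, keep only states in Sat with some successor in Z. Already a fixed point.
Sat(EG (ready | safe)) = {m1, m2}
E[ready U EG (ready | safe)]: least fixpoint, start Z0 = Sat(EG (ready | safe)) = {m1, m2}, add states in Sat(ready) with some successor in Z. Already a fixed point.
Sat(E[ready U EG (ready | safe)]) = {m1, m2}
m1 ∈ Sat(E[ready U EG (ready | safe)]) = {m1, m2}, so the formula holds at m1.

Yes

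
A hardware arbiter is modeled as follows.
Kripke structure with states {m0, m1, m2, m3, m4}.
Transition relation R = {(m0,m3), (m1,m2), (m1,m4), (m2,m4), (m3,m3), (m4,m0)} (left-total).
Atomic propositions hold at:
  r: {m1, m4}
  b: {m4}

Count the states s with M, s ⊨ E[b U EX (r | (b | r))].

2

Sat(b | r) = {m1, m4}
Sat(r | (b | r)) = {m1, m4}
Sat(EX (r | (b | r))) = {s : some successor in {m1, m4}} = {m1, m2}
E[b U EX (r | (b | r))]: least fixpoint, start Z0 = Sat(EX (r | (b | r))) = {m1, m2}, add states in Sat(b) with some successor in Z. Already a fixed point.
Sat(E[b U EX (r | (b | r))]) = {m1, m2}
|Sat(E[b U EX (r | (b | r))])| = |{m1, m2}| = 2.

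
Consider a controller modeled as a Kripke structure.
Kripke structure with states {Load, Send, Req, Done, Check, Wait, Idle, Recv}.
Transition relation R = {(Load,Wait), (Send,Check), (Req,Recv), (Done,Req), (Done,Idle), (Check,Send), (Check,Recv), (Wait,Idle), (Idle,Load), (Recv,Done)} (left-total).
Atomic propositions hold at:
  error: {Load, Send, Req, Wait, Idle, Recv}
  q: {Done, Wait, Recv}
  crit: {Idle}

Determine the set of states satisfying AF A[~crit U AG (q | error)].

{Load, Req, Done, Wait, Idle, Recv}

Sat(~crit) = {Load, Send, Req, Done, Check, Wait, Recv}
Sat(q | error) = {Load, Send, Req, Done, Wait, Idle, Recv}
AG (q | error): greatest fixpoint, start Z0 = {Load, Send, Req, Done, Wait, Idle, Recv}, keep only states in Sat with every successor in Z. Z1 = {Load, Req, Done, Wait, Idle, Recv}; fixed.
Sat(AG (q | error)) = {Load, Req, Done, Wait, Idle, Recv}
A[~crit U AG (q | error)]: least fixpoint, start Z0 = Sat(AG (q | error)) = {Load, Req, Done, Wait, Idle, Recv}, add states in Sat(~crit) with every successor in Z. Already a fixed point.
Sat(A[~crit U AG (q | error)]) = {Load, Req, Done, Wait, Idle, Recv}
AF A[~crit U AG (q | error)]: least fixpoint, start Z0 = {Load, Req, Done, Wait, Idle, Recv}, add states with every successor in Z. Already a fixed point.
Sat(AF A[~crit U AG (q | error)]) = {Load, Req, Done, Wait, Idle, Recv}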